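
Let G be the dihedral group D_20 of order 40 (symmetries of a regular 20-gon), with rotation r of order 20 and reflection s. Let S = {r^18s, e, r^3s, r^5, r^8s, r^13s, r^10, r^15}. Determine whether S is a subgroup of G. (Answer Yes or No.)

|S| = 8 divides |G| = 40, consistent with Lagrange.
S contains the identity, every element's inverse is in S, and S is closed under ·: it is a subgroup.

Yes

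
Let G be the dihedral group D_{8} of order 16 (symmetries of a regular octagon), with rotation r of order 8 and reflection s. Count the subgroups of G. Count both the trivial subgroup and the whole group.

|G| = 16, so by Lagrange every subgroup order divides 16. Divisors: 1, 2, 4, 8, 16.
Subgroups by order — order 1: 1; order 2: 9; order 4: 5; order 8: 3; order 16: 1.
Total: 1 + 9 + 5 + 3 + 1 = 19.

19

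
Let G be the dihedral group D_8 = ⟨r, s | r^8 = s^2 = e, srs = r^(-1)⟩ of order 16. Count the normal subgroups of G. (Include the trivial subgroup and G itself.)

7

G has 19 subgroups. Checking conjugation-invariance by order — order 1: 1/1 normal; order 2: 1/9 normal; order 4: 1/5 normal; order 8: 3/3 normal; order 16: 1/1 normal.
Total normal subgroups: 7.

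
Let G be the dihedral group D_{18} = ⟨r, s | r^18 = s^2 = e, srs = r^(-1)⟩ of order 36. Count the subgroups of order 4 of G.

9

|G| = 36 and 4 | 36, so subgroups of order 4 are possible by Lagrange.
The subgroups of order 4 are: {e, r^9, rs, r^10s}; {e, r^9, r^2s, r^11s}; {e, r^9, r^3s, r^12s}; {e, r^9, r^4s, r^13s}; … (9 in all).
So G has 9 subgroups of order 4.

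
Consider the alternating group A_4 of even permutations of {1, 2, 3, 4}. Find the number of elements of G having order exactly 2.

The elements of order 2 are: (1 2)(3 4), (1 3)(2 4), (1 4)(2 3).
That's 3.

3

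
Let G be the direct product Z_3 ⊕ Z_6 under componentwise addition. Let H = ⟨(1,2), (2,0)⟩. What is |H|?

9

|⟨(1,2)⟩| = 3 and |⟨(2,0)⟩| = 3, so |H| is a multiple of lcm(3, 3) = 3 and divides |G| = 18.
Closing under the operation: H = {(0,0), (0,2), (0,4), (1,0), (1,2), (1,4), (2,0), (2,2), (2,4)}, so |H| = 9.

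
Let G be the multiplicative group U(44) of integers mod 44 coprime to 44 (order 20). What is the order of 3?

Compute successive powers of 3 mod 44: 3, 9, 27, 37, 23, 25, 31, 5, …; 3^10 ≡ 1 (mod 44).
So |⟨3⟩| = 10.

10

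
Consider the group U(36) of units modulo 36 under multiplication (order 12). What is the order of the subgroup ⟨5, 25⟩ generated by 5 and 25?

|⟨5⟩| = 6 and |⟨25⟩| = 3, so |H| is a multiple of lcm(6, 3) = 6 and divides |G| = 12.
Closing under the operation: H = {1, 5, 13, 17, 25, 29}, so |H| = 6.

6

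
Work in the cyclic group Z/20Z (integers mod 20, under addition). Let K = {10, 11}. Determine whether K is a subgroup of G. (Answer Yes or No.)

No

The identity 0 ∉ K, so K is not a subgroup.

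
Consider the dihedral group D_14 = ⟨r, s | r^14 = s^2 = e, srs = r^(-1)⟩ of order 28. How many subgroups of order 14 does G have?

3

|G| = 28 and 14 | 28, so subgroups of order 14 are possible by Lagrange.
The subgroups of order 14 are: {e, r, r^2, r^3, r^4, r^5, r^6, r^7, r^8, r^9, r^10, r^11, r^12, r^13}; {e, r^2, r^4, r^6, r^8, r^10, r^12, s, r^2s, r^4s, r^6s, r^8s, r^10s, r^12s}; {e, r^2, r^4, r^6, r^8, r^10, r^12, rs, r^3s, r^5s, r^7s, r^9s, r^11s, r^13s}.
So G has 3 subgroups of order 14.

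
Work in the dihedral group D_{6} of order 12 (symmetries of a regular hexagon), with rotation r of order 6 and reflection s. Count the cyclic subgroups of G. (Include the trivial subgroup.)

10

Each element a generates a cyclic subgroup ⟨a⟩; distinct elements may generate the same one (a cyclic group of order d has φ(d) generators).
Cyclic subgroups by order — order 1: 1; order 2: 7; order 3: 1; order 6: 1.
Total: 10.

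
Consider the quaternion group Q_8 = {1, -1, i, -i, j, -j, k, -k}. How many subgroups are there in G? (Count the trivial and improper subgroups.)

|G| = 8, so by Lagrange every subgroup order divides 8. Divisors: 1, 2, 4, 8.
Subgroups by order — order 1: 1; order 2: 1; order 4: 3; order 8: 1.
Total: 1 + 1 + 3 + 1 = 6.

6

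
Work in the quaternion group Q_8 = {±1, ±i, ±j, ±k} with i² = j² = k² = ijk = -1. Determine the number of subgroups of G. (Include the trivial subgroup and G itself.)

6

|G| = 8, so by Lagrange every subgroup order divides 8. Divisors: 1, 2, 4, 8.
Subgroups by order — order 1: 1; order 2: 1; order 4: 3; order 8: 1.
Total: 1 + 1 + 3 + 1 = 6.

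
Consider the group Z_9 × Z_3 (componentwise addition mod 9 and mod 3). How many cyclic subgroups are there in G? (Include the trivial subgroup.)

Group the elements of G by the cyclic subgroup they generate; each cyclic subgroup of order d accounts for φ(d) elements.
Cyclic subgroups by order — order 1: 1; order 3: 4; order 9: 3.
Total: 8.

8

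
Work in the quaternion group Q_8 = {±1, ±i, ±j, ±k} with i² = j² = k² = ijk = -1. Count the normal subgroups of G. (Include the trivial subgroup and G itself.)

G has 6 subgroups. Checking conjugation-invariance by order — order 1: 1/1 normal; order 2: 1/1 normal; order 4: 3/3 normal; order 8: 1/1 normal.
Total normal subgroups: 6.

6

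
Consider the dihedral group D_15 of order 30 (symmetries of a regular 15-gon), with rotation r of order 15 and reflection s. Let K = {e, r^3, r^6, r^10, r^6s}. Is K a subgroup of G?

r^10 ∈ K but its inverse r^5 ∉ K, so K is not a subgroup.

No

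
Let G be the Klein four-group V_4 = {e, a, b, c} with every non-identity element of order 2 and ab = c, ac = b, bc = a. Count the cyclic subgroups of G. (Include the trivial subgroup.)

Group the elements of G by the cyclic subgroup they generate; each cyclic subgroup of order d accounts for φ(d) elements.
Cyclic subgroups by order — order 1: 1; order 2: 3.
Total: 4.

4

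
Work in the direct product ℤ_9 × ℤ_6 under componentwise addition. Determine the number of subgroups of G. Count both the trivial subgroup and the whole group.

20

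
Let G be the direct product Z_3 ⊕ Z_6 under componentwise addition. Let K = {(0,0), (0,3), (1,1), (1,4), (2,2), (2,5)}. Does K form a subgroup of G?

|K| = 6 divides |G| = 18, consistent with Lagrange.
K contains the identity, every element's inverse is in K, and K is closed under +: it is a subgroup.
In fact K = ⟨(2,5)⟩.

Yes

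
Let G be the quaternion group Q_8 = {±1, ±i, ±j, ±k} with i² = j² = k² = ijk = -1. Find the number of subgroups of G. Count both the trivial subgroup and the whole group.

|G| = 8, so by Lagrange every subgroup order divides 8. Divisors: 1, 2, 4, 8.
Subgroups by order — order 1: 1; order 2: 1; order 4: 3; order 8: 1.
Total: 1 + 1 + 3 + 1 = 6.

6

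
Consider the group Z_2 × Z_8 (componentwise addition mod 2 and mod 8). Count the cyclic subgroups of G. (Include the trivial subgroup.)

A cyclic subgroup of order d is generated by each of its φ(d) elements of order d, so the cyclic subgroups of order d number (#elements of order d)/φ(d).
Cyclic subgroups by order — order 1: 1; order 2: 3; order 4: 2; order 8: 2.
Total: 8.

8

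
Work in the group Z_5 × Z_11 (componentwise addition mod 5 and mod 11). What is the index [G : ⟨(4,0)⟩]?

11

|⟨(4,0)⟩| = 5 and |G| = 55.
By Lagrange, [G : H] = |G|/|H| = 55/5 = 11.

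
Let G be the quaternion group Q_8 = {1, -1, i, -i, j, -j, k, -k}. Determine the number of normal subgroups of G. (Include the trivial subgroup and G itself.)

6

G has 6 subgroups. Checking conjugation-invariance by order — order 1: 1/1 normal; order 2: 1/1 normal; order 4: 3/3 normal; order 8: 1/1 normal.
Total normal subgroups: 6.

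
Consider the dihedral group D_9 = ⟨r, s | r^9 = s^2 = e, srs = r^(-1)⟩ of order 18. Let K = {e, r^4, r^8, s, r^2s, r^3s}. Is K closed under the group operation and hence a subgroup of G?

No

r^4 ∈ K but its inverse r^5 ∉ K, so K is not a subgroup.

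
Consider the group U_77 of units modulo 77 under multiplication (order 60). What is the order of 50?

10

Compute successive powers of 50 mod 77: 50, 36, 29, 64, 43, 71, 8, 15, …; 50^10 ≡ 1 (mod 77).
So |⟨50⟩| = 10.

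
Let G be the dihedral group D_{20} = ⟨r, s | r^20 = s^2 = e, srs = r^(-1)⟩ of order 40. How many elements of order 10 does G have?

4

The elements of order 10 are: r^2, r^6, r^14, r^18.
That's 4.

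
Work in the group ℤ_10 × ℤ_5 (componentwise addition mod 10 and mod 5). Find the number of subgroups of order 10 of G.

|G| = 50 and 10 | 50, so subgroups of order 10 are possible by Lagrange.
The subgroups of order 10 are: {(0,0), (0,1), (0,2), (0,3), (0,4), (5,0), (5,1), (5,2), (5,3), (5,4)}; {(0,0), (1,0), (2,0), (3,0), (4,0), (5,0), (6,0), (7,0), (8,0), (9,0)}; {(0,0), (1,1), (2,2), (3,3), (4,4), (5,0), (6,1), (7,2), (8,3), (9,4)}; {(0,0), (1,2), (2,4), (3,1), (4,3), (5,0), (6,2), (7,4), (8,1), (9,3)}; … (6 in all).
So G has 6 subgroups of order 10.

6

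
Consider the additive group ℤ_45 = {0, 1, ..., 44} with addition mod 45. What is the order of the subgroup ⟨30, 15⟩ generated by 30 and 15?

|⟨30⟩| = 3 and |⟨15⟩| = 3, so |H| is a multiple of lcm(3, 3) = 3 and divides |G| = 45.
Closing under the operation: H = {0, 15, 30}, so |H| = 3.

3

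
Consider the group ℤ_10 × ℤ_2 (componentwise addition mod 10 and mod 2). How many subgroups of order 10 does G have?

3

|G| = 20 and 10 | 20, so subgroups of order 10 are possible by Lagrange.
The subgroups of order 10 are: {(0,0), (0,1), (2,0), (2,1), (4,0), (4,1), (6,0), (6,1), (8,0), (8,1)}; {(0,0), (1,0), (2,0), (3,0), (4,0), (5,0), (6,0), (7,0), (8,0), (9,0)}; {(0,0), (1,1), (2,0), (3,1), (4,0), (5,1), (6,0), (7,1), (8,0), (9,1)}.
So G has 3 subgroups of order 10.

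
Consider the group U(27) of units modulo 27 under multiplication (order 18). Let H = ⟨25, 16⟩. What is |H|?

|⟨25⟩| = 9 and |⟨16⟩| = 9, so |H| is a multiple of lcm(9, 9) = 9 and divides |G| = 18.
Closing under the operation: H = {1, 4, 7, 10, 13, 16, 19, 22, 25}, so |H| = 9.

9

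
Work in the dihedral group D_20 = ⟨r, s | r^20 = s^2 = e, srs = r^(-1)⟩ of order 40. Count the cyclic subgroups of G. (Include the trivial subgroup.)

26

Group the elements of G by the cyclic subgroup they generate; each cyclic subgroup of order d accounts for φ(d) elements.
Cyclic subgroups by order — order 1: 1; order 2: 21; order 4: 1; order 5: 1; order 10: 1; order 20: 1.
Total: 26.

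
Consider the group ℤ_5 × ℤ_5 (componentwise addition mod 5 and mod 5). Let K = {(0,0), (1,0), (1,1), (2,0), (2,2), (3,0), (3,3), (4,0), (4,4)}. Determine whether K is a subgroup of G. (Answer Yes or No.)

No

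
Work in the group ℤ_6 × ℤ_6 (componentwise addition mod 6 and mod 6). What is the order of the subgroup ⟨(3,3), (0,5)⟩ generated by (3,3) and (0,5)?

12

|⟨(3,3)⟩| = 2 and |⟨(0,5)⟩| = 6, so |H| is a multiple of lcm(2, 6) = 6 and divides |G| = 36.
Closing under the operation: H = {(0,0), (0,1), (0,2), (0,3), (0,4), (0,5), (3,0), (3,1), (3,2), (3,3), (3,4), (3,5)}, so |H| = 12.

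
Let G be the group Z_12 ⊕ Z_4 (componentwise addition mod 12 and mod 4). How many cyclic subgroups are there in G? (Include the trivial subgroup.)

Group the elements of G by the cyclic subgroup they generate; each cyclic subgroup of order d accounts for φ(d) elements.
Cyclic subgroups by order — order 1: 1; order 2: 3; order 3: 1; order 4: 6; order 6: 3; order 12: 6.
Total: 20.

20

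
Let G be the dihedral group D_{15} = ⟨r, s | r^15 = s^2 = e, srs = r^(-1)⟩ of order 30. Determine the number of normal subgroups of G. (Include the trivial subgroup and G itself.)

G has 28 subgroups. Checking conjugation-invariance by order — order 1: 1/1 normal; order 2: 0/15 normal; order 3: 1/1 normal; order 5: 1/1 normal; order 6: 0/5 normal; order 10: 0/3 normal; order 15: 1/1 normal; order 30: 1/1 normal.
Total normal subgroups: 5.

5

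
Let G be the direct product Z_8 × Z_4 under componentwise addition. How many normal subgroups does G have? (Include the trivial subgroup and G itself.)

G is abelian, so every subgroup is normal.
G has 22 subgroups in total, hence 22 normal subgroups.

22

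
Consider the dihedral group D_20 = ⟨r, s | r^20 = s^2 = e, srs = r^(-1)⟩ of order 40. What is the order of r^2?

10

Computing powers of r^2: the smallest k with (r^2)^k = e is k = 10.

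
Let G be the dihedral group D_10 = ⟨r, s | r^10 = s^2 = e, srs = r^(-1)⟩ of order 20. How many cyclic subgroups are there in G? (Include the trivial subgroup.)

14

A cyclic subgroup of order d is generated by each of its φ(d) elements of order d, so the cyclic subgroups of order d number (#elements of order d)/φ(d).
Cyclic subgroups by order — order 1: 1; order 2: 11; order 5: 1; order 10: 1.
Total: 14.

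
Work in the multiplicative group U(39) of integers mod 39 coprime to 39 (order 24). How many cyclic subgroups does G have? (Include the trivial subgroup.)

12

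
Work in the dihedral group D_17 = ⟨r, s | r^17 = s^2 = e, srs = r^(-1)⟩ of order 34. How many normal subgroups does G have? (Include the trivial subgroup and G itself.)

3

G has 20 subgroups. Checking conjugation-invariance by order — order 1: 1/1 normal; order 2: 0/17 normal; order 17: 1/1 normal; order 34: 1/1 normal.
Total normal subgroups: 3.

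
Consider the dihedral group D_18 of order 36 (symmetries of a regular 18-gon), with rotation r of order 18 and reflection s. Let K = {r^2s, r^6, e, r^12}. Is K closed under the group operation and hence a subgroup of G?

No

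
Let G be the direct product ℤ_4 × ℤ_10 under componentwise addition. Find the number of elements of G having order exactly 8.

An element (a,b) has order lcm(ord(a), ord(b)); count pairs with lcm equal to 8.
Enumerating gives 0 such elements.

0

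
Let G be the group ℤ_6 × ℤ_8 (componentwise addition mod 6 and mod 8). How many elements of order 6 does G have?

6

An element (a,b) has order lcm(ord(a), ord(b)); count pairs with lcm equal to 6.
Enumerating gives 6 such elements.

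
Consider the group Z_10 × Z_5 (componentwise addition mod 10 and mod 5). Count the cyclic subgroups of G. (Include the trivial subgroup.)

14

Group the elements of G by the cyclic subgroup they generate; each cyclic subgroup of order d accounts for φ(d) elements.
Cyclic subgroups by order — order 1: 1; order 2: 1; order 5: 6; order 10: 6.
Total: 14.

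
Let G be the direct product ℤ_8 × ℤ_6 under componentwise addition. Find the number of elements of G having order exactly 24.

An element (a,b) has order lcm(ord(a), ord(b)); count pairs with lcm equal to 24.
Enumerating gives 16 such elements.

16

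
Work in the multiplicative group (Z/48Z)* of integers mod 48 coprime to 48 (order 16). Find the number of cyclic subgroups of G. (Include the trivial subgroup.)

Each element a generates a cyclic subgroup ⟨a⟩; distinct elements may generate the same one (a cyclic group of order d has φ(d) generators).
Cyclic subgroups by order — order 1: 1; order 2: 7; order 4: 4.
Total: 12.

12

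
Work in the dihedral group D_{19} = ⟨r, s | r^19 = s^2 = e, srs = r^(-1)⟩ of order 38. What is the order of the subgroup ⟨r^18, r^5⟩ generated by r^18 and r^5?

|⟨r^18⟩| = 19 and |⟨r^5⟩| = 19, so |H| is a multiple of lcm(19, 19) = 19 and divides |G| = 38.
Closing under the operation: H = {e, r, r^2, r^3, r^4, r^5, r^6, r^7, r^8, r^9, r^10, r^11, r^12, r^13, r^14, r^15, r^16, r^17, r^18}, so |H| = 19.

19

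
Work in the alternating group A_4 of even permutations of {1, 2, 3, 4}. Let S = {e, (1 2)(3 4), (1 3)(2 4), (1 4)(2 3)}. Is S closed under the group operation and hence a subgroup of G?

Yes

|S| = 4 divides |G| = 12, consistent with Lagrange.
S contains the identity, every element's inverse is in S, and S is closed under ∘: it is a subgroup.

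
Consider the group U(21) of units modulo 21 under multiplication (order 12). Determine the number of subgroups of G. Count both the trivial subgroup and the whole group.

10

|G| = 12, so by Lagrange every subgroup order divides 12. Divisors: 1, 2, 3, 4, 6, 12.
Subgroups by order — order 1: 1; order 2: 3; order 3: 1; order 4: 1; order 6: 3; order 12: 1.
Total: 1 + 3 + 1 + 1 + 3 + 1 = 10.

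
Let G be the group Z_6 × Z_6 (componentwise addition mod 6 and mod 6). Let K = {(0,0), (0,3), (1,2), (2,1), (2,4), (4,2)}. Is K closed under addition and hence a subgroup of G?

(1,2) ∈ K but its inverse (5,4) ∉ K, so K is not a subgroup.

No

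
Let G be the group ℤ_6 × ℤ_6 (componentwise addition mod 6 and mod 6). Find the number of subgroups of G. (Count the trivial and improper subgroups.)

|G| = 36, so by Lagrange every subgroup order divides 36. Divisors: 1, 2, 3, 4, 6, 9, 12, 18, 36.
Subgroups by order — order 1: 1; order 2: 3; order 3: 4; order 4: 1; order 6: 12; order 9: 1; order 12: 4; order 18: 3; order 36: 1.
Total: 1 + 3 + 4 + 1 + 12 + 1 + 4 + 3 + 1 = 30.

30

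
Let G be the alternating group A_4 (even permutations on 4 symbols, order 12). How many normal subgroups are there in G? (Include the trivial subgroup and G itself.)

3

G has 10 subgroups. Checking conjugation-invariance by order — order 1: 1/1 normal; order 2: 0/3 normal; order 3: 0/4 normal; order 4: 1/1 normal; order 12: 1/1 normal.
Total normal subgroups: 3.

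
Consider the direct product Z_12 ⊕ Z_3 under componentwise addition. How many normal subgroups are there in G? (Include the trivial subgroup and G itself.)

G is abelian, so every subgroup is normal.
G has 18 subgroups in total, hence 18 normal subgroups.

18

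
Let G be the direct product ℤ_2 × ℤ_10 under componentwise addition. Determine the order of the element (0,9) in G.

10

The order of (0,9) in Z_2 × Z_10 is lcm(ord(0) in Z_2, ord(9) in Z_10).
ord(0) = 1 and ord(9) = 10, so |⟨(0,9)⟩| = lcm(1, 10) = 10.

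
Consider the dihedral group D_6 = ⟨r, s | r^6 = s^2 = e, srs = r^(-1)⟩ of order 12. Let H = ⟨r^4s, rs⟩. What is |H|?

4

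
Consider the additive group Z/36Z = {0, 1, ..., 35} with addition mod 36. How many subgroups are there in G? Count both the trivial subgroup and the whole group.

9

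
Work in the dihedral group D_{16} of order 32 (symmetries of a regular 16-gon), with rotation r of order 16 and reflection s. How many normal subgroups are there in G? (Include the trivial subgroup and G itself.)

G has 36 subgroups. Checking conjugation-invariance by order — order 1: 1/1 normal; order 2: 1/17 normal; order 4: 1/9 normal; order 8: 1/5 normal; order 16: 3/3 normal; order 32: 1/1 normal.
Total normal subgroups: 8.

8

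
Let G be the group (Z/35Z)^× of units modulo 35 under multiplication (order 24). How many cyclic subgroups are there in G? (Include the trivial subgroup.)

12

A cyclic subgroup of order d is generated by each of its φ(d) elements of order d, so the cyclic subgroups of order d number (#elements of order d)/φ(d).
Cyclic subgroups by order — order 1: 1; order 2: 3; order 3: 1; order 4: 2; order 6: 3; order 12: 2.
Total: 12.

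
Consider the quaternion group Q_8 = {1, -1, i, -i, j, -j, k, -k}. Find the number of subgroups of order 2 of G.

|G| = 8 and 2 | 8, so subgroups of order 2 are possible by Lagrange.
The subgroups of order 2 are: {1, -1}.
So G has 1 subgroup of order 2.

1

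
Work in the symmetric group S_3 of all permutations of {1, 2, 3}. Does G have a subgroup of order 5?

No

5 does not divide |G| = 6, so by Lagrange no subgroup of order 5 exists.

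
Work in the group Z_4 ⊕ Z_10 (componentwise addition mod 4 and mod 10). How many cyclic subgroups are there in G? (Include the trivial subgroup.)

12

A cyclic subgroup of order d is generated by each of its φ(d) elements of order d, so the cyclic subgroups of order d number (#elements of order d)/φ(d).
Cyclic subgroups by order — order 1: 1; order 2: 3; order 4: 2; order 5: 1; order 10: 3; order 20: 2.
Total: 12.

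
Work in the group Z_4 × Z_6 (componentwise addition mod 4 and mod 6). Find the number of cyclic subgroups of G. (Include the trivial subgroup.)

12

Group the elements of G by the cyclic subgroup they generate; each cyclic subgroup of order d accounts for φ(d) elements.
Cyclic subgroups by order — order 1: 1; order 2: 3; order 3: 1; order 4: 2; order 6: 3; order 12: 2.
Total: 12.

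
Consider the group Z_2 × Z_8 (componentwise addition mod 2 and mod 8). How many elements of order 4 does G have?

An element (a,b) has order lcm(ord(a), ord(b)); count pairs with lcm equal to 4.
Enumerating gives 4 such elements.

4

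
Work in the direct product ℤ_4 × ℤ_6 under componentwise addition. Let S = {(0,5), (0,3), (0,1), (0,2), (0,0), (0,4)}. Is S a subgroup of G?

Yes

|S| = 6 divides |G| = 24, consistent with Lagrange.
S contains the identity, every element's inverse is in S, and S is closed under +: it is a subgroup.
In fact S = ⟨(0,1)⟩.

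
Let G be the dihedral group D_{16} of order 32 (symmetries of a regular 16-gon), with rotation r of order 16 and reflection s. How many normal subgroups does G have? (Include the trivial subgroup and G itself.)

G has 36 subgroups. Checking conjugation-invariance by order — order 1: 1/1 normal; order 2: 1/17 normal; order 4: 1/9 normal; order 8: 1/5 normal; order 16: 3/3 normal; order 32: 1/1 normal.
Total normal subgroups: 8.

8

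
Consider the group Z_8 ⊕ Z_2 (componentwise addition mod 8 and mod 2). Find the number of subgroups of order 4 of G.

|G| = 16 and 4 | 16, so subgroups of order 4 are possible by Lagrange.
The subgroups of order 4 are: {(0,0), (0,1), (4,0), (4,1)}; {(0,0), (2,0), (4,0), (6,0)}; {(0,0), (2,1), (4,0), (6,1)}.
So G has 3 subgroups of order 4.

3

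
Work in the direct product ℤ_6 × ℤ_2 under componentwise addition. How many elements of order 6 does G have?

An element (a,b) has order lcm(ord(a), ord(b)); count pairs with lcm equal to 6.
Enumerating gives 6 such elements.

6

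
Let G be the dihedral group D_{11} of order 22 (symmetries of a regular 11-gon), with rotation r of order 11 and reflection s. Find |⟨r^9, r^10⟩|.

|⟨r^9⟩| = 11 and |⟨r^10⟩| = 11, so |H| is a multiple of lcm(11, 11) = 11 and divides |G| = 22.
Closing under the operation: H = {e, r, r^2, r^3, r^4, r^5, r^6, r^7, r^8, r^9, r^10}, so |H| = 11.

11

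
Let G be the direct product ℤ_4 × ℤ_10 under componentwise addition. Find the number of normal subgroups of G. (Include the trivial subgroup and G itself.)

G is abelian, so every subgroup is normal.
G has 16 subgroups in total, hence 16 normal subgroups.

16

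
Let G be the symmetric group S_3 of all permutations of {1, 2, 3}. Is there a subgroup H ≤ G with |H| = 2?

Yes

2 | 6. A subgroup of order 2 is {e, (1 2)}.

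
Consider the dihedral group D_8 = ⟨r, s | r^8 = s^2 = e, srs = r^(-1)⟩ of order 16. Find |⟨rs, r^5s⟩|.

|⟨rs⟩| = 2 and |⟨r^5s⟩| = 2, so |H| is a multiple of lcm(2, 2) = 2 and divides |G| = 16.
Closing under the operation: H = {e, r^4, rs, r^5s}, so |H| = 4.

4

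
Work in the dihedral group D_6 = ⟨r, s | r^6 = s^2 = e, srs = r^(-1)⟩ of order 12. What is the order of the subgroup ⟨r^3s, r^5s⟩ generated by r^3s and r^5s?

6

|⟨r^3s⟩| = 2 and |⟨r^5s⟩| = 2, so |H| is a multiple of lcm(2, 2) = 2 and divides |G| = 12.
Closing under the operation: H = {e, r^2, r^4, rs, r^3s, r^5s}, so |H| = 6.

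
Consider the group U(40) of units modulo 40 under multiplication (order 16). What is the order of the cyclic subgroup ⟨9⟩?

Compute successive powers of 9 mod 40: 9, 1; 9^2 ≡ 1 (mod 40).
So |⟨9⟩| = 2.

2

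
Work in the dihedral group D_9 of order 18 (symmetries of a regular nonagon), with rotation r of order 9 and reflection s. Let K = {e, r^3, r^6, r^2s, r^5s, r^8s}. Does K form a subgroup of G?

Yes

|K| = 6 divides |G| = 18, consistent with Lagrange.
K contains the identity, every element's inverse is in K, and K is closed under ·: it is a subgroup.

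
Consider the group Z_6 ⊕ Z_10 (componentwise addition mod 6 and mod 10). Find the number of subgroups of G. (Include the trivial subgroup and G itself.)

|G| = 60, so by Lagrange every subgroup order divides 60. Divisors: 1, 2, 3, 4, 5, 6, 10, 12, 15, 20, 30, 60.
Subgroups by order — order 1: 1; order 2: 3; order 3: 1; order 4: 1; order 5: 1; order 6: 3; order 10: 3; order 12: 1; order 15: 1; order 20: 1; order 30: 3; order 60: 1.
Total: 1 + 3 + 1 + 1 + 1 + 3 + 3 + 1 + 1 + 1 + 3 + 1 = 20.

20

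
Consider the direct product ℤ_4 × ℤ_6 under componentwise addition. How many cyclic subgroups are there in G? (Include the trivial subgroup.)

Each element a generates a cyclic subgroup ⟨a⟩; distinct elements may generate the same one (a cyclic group of order d has φ(d) generators).
Cyclic subgroups by order — order 1: 1; order 2: 3; order 3: 1; order 4: 2; order 6: 3; order 12: 2.
Total: 12.

12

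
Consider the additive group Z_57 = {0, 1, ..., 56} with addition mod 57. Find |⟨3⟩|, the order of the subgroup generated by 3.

19

In Z_57, the order of an element a is n/gcd(a, n).
gcd(3, 57) = 3, so |⟨3⟩| = 57/3 = 19.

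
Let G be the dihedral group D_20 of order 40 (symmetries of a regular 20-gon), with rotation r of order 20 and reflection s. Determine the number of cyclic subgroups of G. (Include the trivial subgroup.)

Group the elements of G by the cyclic subgroup they generate; each cyclic subgroup of order d accounts for φ(d) elements.
Cyclic subgroups by order — order 1: 1; order 2: 21; order 4: 1; order 5: 1; order 10: 1; order 20: 1.
Total: 26.

26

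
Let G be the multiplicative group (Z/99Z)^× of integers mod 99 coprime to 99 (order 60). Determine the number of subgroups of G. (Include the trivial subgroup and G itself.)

|G| = 60, so by Lagrange every subgroup order divides 60. Divisors: 1, 2, 3, 4, 5, 6, 10, 12, 15, 20, 30, 60.
Subgroups by order — order 1: 1; order 2: 3; order 3: 1; order 4: 1; order 5: 1; order 6: 3; order 10: 3; order 12: 1; order 15: 1; order 20: 1; order 30: 3; order 60: 1.
Total: 1 + 3 + 1 + 1 + 1 + 3 + 3 + 1 + 1 + 1 + 3 + 1 = 20.

20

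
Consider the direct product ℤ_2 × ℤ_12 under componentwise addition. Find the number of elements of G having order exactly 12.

8

An element (a,b) has order lcm(ord(a), ord(b)); count pairs with lcm equal to 12.
Enumerating gives 8 such elements.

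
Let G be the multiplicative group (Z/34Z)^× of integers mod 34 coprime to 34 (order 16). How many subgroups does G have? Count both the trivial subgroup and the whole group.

|G| = 16, so by Lagrange every subgroup order divides 16. Divisors: 1, 2, 4, 8, 16.
Subgroups by order — order 1: 1; order 2: 1; order 4: 1; order 8: 1; order 16: 1.
Total: 1 + 1 + 1 + 1 + 1 = 5.

5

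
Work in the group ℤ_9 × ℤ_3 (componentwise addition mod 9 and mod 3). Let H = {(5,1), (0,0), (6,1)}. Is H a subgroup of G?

No

(6,1) ∈ H but its inverse (3,2) ∉ H, so H is not a subgroup.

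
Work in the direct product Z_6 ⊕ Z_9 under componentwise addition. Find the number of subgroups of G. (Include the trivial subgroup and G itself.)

20

|G| = 54, so by Lagrange every subgroup order divides 54. Divisors: 1, 2, 3, 6, 9, 18, 27, 54.
Subgroups by order — order 1: 1; order 2: 1; order 3: 4; order 6: 4; order 9: 4; order 18: 4; order 27: 1; order 54: 1.
Total: 1 + 1 + 4 + 4 + 4 + 4 + 1 + 1 = 20.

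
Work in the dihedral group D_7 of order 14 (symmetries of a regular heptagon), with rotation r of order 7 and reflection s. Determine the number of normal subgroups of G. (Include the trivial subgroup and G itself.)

3

G has 10 subgroups. Checking conjugation-invariance by order — order 1: 1/1 normal; order 2: 0/7 normal; order 7: 1/1 normal; order 14: 1/1 normal.
Total normal subgroups: 3.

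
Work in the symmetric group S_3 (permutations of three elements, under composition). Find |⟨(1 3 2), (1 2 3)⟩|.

3

|⟨(1 3 2)⟩| = 3 and |⟨(1 2 3)⟩| = 3, so |H| is a multiple of lcm(3, 3) = 3 and divides |G| = 6.
Closing under the operation: H = {e, (1 2 3), (1 3 2)}, so |H| = 3.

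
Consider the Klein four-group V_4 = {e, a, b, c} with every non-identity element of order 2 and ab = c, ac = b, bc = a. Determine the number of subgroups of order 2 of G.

3

|G| = 4 and 2 | 4, so subgroups of order 2 are possible by Lagrange.
The subgroups of order 2 are: {e, a}; {e, b}; {e, c}.
So G has 3 subgroups of order 2.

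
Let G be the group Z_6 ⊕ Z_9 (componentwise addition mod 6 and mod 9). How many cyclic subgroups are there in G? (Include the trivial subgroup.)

A cyclic subgroup of order d is generated by each of its φ(d) elements of order d, so the cyclic subgroups of order d number (#elements of order d)/φ(d).
Cyclic subgroups by order — order 1: 1; order 2: 1; order 3: 4; order 6: 4; order 9: 3; order 18: 3.
Total: 16.

16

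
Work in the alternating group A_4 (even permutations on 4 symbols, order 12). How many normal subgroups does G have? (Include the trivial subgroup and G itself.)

3

G has 10 subgroups. Checking conjugation-invariance by order — order 1: 1/1 normal; order 2: 0/3 normal; order 3: 0/4 normal; order 4: 1/1 normal; order 12: 1/1 normal.
Total normal subgroups: 3.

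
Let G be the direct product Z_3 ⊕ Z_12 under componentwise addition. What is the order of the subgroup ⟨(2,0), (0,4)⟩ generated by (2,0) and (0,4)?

9

|⟨(2,0)⟩| = 3 and |⟨(0,4)⟩| = 3, so |H| is a multiple of lcm(3, 3) = 3 and divides |G| = 36.
Closing under the operation: H = {(0,0), (0,4), (0,8), (1,0), (1,4), (1,8), (2,0), (2,4), (2,8)}, so |H| = 9.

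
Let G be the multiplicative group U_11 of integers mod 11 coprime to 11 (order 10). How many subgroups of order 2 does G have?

|G| = 10 and 2 | 10, so subgroups of order 2 are possible by Lagrange.
The subgroups of order 2 are: {1, 10}.
So G has 1 subgroup of order 2.

1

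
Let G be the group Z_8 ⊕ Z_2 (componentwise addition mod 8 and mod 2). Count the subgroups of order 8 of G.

|G| = 16 and 8 | 16, so subgroups of order 8 are possible by Lagrange.
The subgroups of order 8 are: {(0,0), (0,1), (2,0), (2,1), (4,0), (4,1), (6,0), (6,1)}; {(0,0), (1,0), (2,0), (3,0), (4,0), (5,0), (6,0), (7,0)}; {(0,0), (1,1), (2,0), (3,1), (4,0), (5,1), (6,0), (7,1)}.
So G has 3 subgroups of order 8.

3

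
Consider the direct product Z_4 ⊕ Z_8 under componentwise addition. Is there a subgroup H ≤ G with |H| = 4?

4 | 32. A subgroup of order 4 is {(0,0), (0,2), (0,4), (0,6)}.

Yes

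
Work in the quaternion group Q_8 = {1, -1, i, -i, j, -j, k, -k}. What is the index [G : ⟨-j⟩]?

|⟨-j⟩| = 4 and |G| = 8.
By Lagrange, [G : H] = |G|/|H| = 8/4 = 2.

2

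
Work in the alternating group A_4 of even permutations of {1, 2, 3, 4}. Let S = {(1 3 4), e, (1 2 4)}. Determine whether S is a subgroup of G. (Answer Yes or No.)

No

(1 3 4) ∈ S but its inverse (1 4 3) ∉ S, so S is not a subgroup.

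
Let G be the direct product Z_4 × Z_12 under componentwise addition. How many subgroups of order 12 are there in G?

|G| = 48 and 12 | 48, so subgroups of order 12 are possible by Lagrange.
The subgroups of order 12 are: {(0,0), (0,1), (0,2), (0,3), (0,4), (0,5), (0,6), (0,7), (0,8), (0,9), (0,10), (0,11)}; {(0,0), (0,2), (0,4), (0,6), (0,8), (0,10), (2,0), (2,2), (2,4), (2,6), (2,8), (2,10)}; {(0,0), (0,2), (0,4), (0,6), (0,8), (0,10), (2,1), (2,3), (2,5), (2,7), (2,9), (2,11)}; {(0,0), (0,4), (0,8), (1,0), (1,4), (1,8), (2,0), (2,4), (2,8), (3,0), (3,4), (3,8)}; … (7 in all).
So G has 7 subgroups of order 12.

7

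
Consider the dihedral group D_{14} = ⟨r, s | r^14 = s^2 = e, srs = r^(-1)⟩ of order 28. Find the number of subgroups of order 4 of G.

|G| = 28 and 4 | 28, so subgroups of order 4 are possible by Lagrange.
The subgroups of order 4 are: {e, r^7, r^3s, r^10s}; {e, r^7, r^4s, r^11s}; {e, r^7, r^5s, r^12s}; {e, r^7, r^6s, r^13s}; … (7 in all).
So G has 7 subgroups of order 4.

7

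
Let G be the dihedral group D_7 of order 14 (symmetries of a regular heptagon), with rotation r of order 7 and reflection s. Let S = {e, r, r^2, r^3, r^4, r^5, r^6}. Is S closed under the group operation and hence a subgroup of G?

Yes

|S| = 7 divides |G| = 14, consistent with Lagrange.
S contains the identity, every element's inverse is in S, and S is closed under ·: it is a subgroup.
In fact S = ⟨r^4⟩.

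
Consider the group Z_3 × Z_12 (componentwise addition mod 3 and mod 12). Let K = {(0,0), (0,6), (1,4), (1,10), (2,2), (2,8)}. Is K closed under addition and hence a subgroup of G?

Yes

|K| = 6 divides |G| = 36, consistent with Lagrange.
K contains the identity, every element's inverse is in K, and K is closed under +: it is a subgroup.
In fact K = ⟨(2,2)⟩.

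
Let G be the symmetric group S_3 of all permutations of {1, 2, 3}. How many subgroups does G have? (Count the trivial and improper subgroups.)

6

|G| = 6, so by Lagrange every subgroup order divides 6. Divisors: 1, 2, 3, 6.
Subgroups by order — order 1: 1; order 2: 3; order 3: 1; order 6: 1.
Total: 1 + 3 + 1 + 1 = 6.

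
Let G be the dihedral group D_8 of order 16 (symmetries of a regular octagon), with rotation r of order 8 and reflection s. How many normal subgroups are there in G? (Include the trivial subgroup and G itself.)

G has 19 subgroups. Checking conjugation-invariance by order — order 1: 1/1 normal; order 2: 1/9 normal; order 4: 1/5 normal; order 8: 3/3 normal; order 16: 1/1 normal.
Total normal subgroups: 7.

7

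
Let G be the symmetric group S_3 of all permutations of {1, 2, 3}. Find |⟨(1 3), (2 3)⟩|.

6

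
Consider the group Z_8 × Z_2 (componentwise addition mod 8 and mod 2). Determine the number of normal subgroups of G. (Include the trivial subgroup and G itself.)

G is abelian, so every subgroup is normal.
G has 11 subgroups in total, hence 11 normal subgroups.

11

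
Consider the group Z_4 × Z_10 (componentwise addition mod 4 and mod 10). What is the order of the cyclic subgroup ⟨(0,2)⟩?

5

The order of (0,2) in Z_4 × Z_10 is lcm(ord(0) in Z_4, ord(2) in Z_10).
ord(0) = 1 and ord(2) = 5, so |⟨(0,2)⟩| = lcm(1, 5) = 5.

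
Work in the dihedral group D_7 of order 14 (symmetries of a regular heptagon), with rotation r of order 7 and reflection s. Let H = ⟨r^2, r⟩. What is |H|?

7

|⟨r^2⟩| = 7 and |⟨r⟩| = 7, so |H| is a multiple of lcm(7, 7) = 7 and divides |G| = 14.
Closing under the operation: H = {e, r, r^2, r^3, r^4, r^5, r^6}, so |H| = 7.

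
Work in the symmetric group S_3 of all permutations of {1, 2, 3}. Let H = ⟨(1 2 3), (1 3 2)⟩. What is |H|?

3

|⟨(1 2 3)⟩| = 3 and |⟨(1 3 2)⟩| = 3, so |H| is a multiple of lcm(3, 3) = 3 and divides |G| = 6.
Closing under the operation: H = {e, (1 2 3), (1 3 2)}, so |H| = 3.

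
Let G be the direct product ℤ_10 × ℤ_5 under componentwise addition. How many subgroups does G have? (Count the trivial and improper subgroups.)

16

|G| = 50, so by Lagrange every subgroup order divides 50. Divisors: 1, 2, 5, 10, 25, 50.
Subgroups by order — order 1: 1; order 2: 1; order 5: 6; order 10: 6; order 25: 1; order 50: 1.
Total: 1 + 1 + 6 + 6 + 1 + 1 = 16.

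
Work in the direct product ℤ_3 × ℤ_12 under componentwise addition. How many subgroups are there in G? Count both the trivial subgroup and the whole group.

|G| = 36, so by Lagrange every subgroup order divides 36. Divisors: 1, 2, 3, 4, 6, 9, 12, 18, 36.
Subgroups by order — order 1: 1; order 2: 1; order 3: 4; order 4: 1; order 6: 4; order 9: 1; order 12: 4; order 18: 1; order 36: 1.
Total: 1 + 1 + 4 + 1 + 4 + 1 + 4 + 1 + 1 = 18.

18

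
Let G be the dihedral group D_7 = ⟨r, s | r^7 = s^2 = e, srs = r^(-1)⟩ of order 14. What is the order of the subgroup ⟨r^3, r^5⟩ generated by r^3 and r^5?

|⟨r^3⟩| = 7 and |⟨r^5⟩| = 7, so |H| is a multiple of lcm(7, 7) = 7 and divides |G| = 14.
Closing under the operation: H = {e, r, r^2, r^3, r^4, r^5, r^6}, so |H| = 7.

7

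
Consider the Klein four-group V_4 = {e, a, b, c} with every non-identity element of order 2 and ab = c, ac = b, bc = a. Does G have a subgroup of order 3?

No

3 does not divide |G| = 4, so by Lagrange no subgroup of order 3 exists.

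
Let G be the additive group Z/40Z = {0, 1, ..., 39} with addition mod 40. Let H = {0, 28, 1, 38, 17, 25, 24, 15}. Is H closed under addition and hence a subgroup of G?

1 ∈ H but its inverse 39 ∉ H, so H is not a subgroup.

No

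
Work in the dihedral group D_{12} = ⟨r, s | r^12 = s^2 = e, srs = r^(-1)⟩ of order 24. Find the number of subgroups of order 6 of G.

5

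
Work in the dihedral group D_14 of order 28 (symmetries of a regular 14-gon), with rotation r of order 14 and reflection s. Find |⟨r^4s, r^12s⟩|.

|⟨r^4s⟩| = 2 and |⟨r^12s⟩| = 2, so |H| is a multiple of lcm(2, 2) = 2 and divides |G| = 28.
Closing under the operation: H = {e, r^2, r^4, r^6, r^8, r^10, r^12, s, r^2s, r^4s, r^6s, r^8s, r^10s, r^12s}, so |H| = 14.

14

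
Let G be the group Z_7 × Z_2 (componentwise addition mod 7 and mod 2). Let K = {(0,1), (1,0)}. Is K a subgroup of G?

The identity (0,0) ∉ K, so K is not a subgroup.

No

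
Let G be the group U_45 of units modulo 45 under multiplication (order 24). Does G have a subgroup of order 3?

Yes

3 | 24. A subgroup of order 3 is {1, 16, 31}.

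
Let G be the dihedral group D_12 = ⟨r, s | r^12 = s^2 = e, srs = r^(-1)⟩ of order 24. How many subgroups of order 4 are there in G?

|G| = 24 and 4 | 24, so subgroups of order 4 are possible by Lagrange.
The subgroups of order 4 are: {e, r^6, r^4s, r^10s}; {e, r^6, r^5s, r^11s}; {e, r^6, r^2s, r^8s}; {e, r^3, r^6, r^9}; … (7 in all).
So G has 7 subgroups of order 4.

7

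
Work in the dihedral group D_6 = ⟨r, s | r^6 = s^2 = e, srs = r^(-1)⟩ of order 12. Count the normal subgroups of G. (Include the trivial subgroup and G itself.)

G has 16 subgroups. Checking conjugation-invariance by order — order 1: 1/1 normal; order 2: 1/7 normal; order 3: 1/1 normal; order 4: 0/3 normal; order 6: 3/3 normal; order 12: 1/1 normal.
Total normal subgroups: 7.

7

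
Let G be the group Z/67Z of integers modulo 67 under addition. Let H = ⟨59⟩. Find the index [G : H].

1

|⟨59⟩| = 67 and |G| = 67.
By Lagrange, [G : H] = |G|/|H| = 67/67 = 1.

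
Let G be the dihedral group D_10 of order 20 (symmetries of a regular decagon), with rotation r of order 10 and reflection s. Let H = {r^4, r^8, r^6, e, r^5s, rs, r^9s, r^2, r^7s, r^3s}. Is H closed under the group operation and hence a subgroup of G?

Yes

|H| = 10 divides |G| = 20, consistent with Lagrange.
H contains the identity, every element's inverse is in H, and H is closed under ·: it is a subgroup.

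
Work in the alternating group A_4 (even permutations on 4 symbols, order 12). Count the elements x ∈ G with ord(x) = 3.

8

The elements of order 3 are: (2 3 4), (2 4 3), (1 2 3), (1 2 4), (1 3 2), (1 3 4), (1 4 2), (1 4 3).
That's 8.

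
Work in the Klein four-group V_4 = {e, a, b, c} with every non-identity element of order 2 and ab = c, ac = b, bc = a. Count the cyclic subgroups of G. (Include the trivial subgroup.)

Each element a generates a cyclic subgroup ⟨a⟩; distinct elements may generate the same one (a cyclic group of order d has φ(d) generators).
Cyclic subgroups by order — order 1: 1; order 2: 3.
Total: 4.

4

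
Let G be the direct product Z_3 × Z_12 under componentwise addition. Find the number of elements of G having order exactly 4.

An element (a,b) has order lcm(ord(a), ord(b)); count pairs with lcm equal to 4.
Enumerating gives 2 such elements.

2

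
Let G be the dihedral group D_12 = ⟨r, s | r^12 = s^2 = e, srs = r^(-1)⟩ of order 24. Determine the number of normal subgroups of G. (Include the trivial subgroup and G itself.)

9

G has 34 subgroups. Checking conjugation-invariance by order — order 1: 1/1 normal; order 2: 1/13 normal; order 3: 1/1 normal; order 4: 1/7 normal; order 6: 1/5 normal; order 8: 0/3 normal; order 12: 3/3 normal; order 24: 1/1 normal.
Total normal subgroups: 9.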